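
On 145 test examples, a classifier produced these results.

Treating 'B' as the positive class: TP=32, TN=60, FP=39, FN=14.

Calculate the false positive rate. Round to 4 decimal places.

FPR = FP/(FP+TN) = 39/(39+60) = 0.3939

0.3939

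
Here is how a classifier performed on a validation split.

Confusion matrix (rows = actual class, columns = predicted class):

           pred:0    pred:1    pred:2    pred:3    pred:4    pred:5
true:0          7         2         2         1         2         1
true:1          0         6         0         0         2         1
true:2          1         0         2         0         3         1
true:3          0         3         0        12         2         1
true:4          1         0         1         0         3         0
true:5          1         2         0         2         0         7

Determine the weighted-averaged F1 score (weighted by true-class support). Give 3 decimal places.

0.573

Per-class F1 score (2·TP/(2·TP+FP+FN)):
  0: TP=7, FP=0+1+0+1+1=3, FN=2+2+1+2+1=8 → 14/25 = 0.5600
  1: TP=6, FP=2+0+3+0+2=7, FN=0+0+0+2+1=3 → 12/22 = 0.5455
  2: TP=2, FP=2+0+0+1+0=3, FN=1+0+0+3+1=5 → 4/12 = 0.3333
  3: TP=12, FP=1+0+0+0+2=3, FN=0+3+0+2+1=6 → 24/33 = 0.7273
  4: TP=3, FP=2+2+3+2+0=9, FN=1+0+1+0+0=2 → 6/17 = 0.3529
  5: TP=7, FP=1+1+1+1+0=4, FN=1+2+0+2+0=5 → 14/23 = 0.6087
Weighted-F1 score = Σ (supportᵢ/N)·F1 scoreᵢ with N=66: (15/66)·0.5600 + (9/66)·0.5455 + (7/66)·0.3333 + (18/66)·0.7273 + (5/66)·0.3529 + (12/66)·0.6087 = 0.573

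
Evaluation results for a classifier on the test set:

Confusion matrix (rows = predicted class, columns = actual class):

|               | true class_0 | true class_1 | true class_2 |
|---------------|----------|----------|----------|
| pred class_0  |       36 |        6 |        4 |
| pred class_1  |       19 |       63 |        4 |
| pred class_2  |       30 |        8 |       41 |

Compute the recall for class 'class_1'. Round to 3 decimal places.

0.818

Treat 'class_1' as positive and all other classes as negative.
recall = TP/(TP+FN).
class_1: TP=63, FN=6+8=14 → 63/77 = 0.8182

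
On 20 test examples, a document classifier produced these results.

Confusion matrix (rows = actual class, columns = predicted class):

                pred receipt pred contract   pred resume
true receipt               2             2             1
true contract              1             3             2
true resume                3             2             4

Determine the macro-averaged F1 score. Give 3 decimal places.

0.442

Per-class F1 score (2·TP/(2·TP+FP+FN)):
  receipt: TP=2, FP=1+3=4, FN=2+1=3 → 4/11 = 0.3636
  contract: TP=3, FP=2+2=4, FN=1+2=3 → 6/13 = 0.4615
  resume: TP=4, FP=1+2=3, FN=3+2=5 → 8/16 = 0.5000
Macro-F1 score = mean = (0.3636 + 0.4615 + 0.5000) / 3 = 0.442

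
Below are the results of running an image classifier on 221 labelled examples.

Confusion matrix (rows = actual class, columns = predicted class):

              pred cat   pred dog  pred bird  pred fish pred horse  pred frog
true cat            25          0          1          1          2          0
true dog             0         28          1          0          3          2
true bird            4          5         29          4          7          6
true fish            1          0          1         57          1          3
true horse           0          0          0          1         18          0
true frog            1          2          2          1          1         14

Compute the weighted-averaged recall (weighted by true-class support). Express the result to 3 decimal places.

0.774

Per-class recall (TP/(TP+FN)):
  cat: TP=25, FN=0+1+1+2+0=4 → 25/29 = 0.8621
  dog: TP=28, FN=0+1+0+3+2=6 → 28/34 = 0.8235
  bird: TP=29, FN=4+5+4+7+6=26 → 29/55 = 0.5273
  fish: TP=57, FN=1+0+1+1+3=6 → 57/63 = 0.9048
  horse: TP=18, FN=0+0+0+1+0=1 → 18/19 = 0.9474
  frog: TP=14, FN=1+2+2+1+1=7 → 14/21 = 0.6667
Weighted-recall = Σ (supportᵢ/N)·recallᵢ with N=221: (29/221)·0.8621 + (34/221)·0.8235 + (55/221)·0.5273 + (63/221)·0.9048 + (19/221)·0.9474 + (21/221)·0.6667 = 0.774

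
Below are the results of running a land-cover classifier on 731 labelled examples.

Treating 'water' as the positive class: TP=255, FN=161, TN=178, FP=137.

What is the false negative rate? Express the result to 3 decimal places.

FNR = FN/(FN+TP) = 161/(161+255) = 0.387

0.387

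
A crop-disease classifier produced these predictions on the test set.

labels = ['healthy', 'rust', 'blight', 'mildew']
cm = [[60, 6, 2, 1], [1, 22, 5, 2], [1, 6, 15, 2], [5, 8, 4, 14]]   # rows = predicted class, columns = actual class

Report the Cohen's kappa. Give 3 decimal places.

0.602

Observed agreement pₒ = trace/N = 111/154 = 0.7208
Expected agreement pₑ = Σ (rowᵢ·colᵢ)/N² = (67·69 + 42·30 + 26·24 + 19·31)/154² = 0.2992
κ = (pₒ − pₑ)/(1 − pₑ) = (0.7208 − 0.2992)/(1 − 0.2992) = 0.602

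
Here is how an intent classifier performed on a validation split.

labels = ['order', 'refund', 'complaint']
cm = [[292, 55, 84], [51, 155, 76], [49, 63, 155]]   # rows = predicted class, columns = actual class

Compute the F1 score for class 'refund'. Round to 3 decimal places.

One-vs-rest for 'refund': TP = diagonal; FP = other classes predicted 'refund'; FN = 'refund' predicted as other.
F1 score = 2·TP/(2·TP+FP+FN).
refund: TP=155, FP=51+76=127, FN=55+63=118 → 310/555 = 0.5586

0.559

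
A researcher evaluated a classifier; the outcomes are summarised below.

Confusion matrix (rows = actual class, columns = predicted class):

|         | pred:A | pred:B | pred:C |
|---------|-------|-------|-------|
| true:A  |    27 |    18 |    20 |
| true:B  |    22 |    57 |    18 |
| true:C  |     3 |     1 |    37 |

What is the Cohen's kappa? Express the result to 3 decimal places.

Observed agreement pₒ = trace/N = 121/203 = 0.5961
Expected agreement pₑ = Σ (rowᵢ·colᵢ)/N² = (65·52 + 97·76 + 41·75)/203² = 0.3355
κ = (pₒ − pₑ)/(1 − pₑ) = (0.5961 − 0.3355)/(1 − 0.3355) = 0.392

0.392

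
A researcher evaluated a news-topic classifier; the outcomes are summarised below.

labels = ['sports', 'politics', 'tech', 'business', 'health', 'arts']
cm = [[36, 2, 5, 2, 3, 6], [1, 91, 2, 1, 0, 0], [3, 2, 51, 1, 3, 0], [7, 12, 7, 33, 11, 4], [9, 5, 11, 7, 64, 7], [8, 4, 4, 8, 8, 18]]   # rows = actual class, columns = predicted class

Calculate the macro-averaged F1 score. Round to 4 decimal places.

0.6359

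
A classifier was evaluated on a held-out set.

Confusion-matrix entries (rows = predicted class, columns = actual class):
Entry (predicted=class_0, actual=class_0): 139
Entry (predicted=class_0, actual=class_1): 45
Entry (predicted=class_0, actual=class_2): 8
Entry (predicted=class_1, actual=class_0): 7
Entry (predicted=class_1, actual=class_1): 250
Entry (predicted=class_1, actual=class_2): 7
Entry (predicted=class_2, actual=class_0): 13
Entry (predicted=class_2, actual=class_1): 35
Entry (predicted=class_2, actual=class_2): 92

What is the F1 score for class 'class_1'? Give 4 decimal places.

0.8418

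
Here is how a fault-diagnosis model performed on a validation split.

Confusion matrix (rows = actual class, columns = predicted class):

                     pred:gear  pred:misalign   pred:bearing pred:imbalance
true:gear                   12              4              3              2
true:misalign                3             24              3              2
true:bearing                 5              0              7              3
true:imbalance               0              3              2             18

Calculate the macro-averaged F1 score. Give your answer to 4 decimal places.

0.6410

Per-class F1 score (2·TP/(2·TP+FP+FN)):
  gear: TP=12, FP=3+5+0=8, FN=4+3+2=9 → 24/41 = 0.58537
  misalign: TP=24, FP=4+0+3=7, FN=3+3+2=8 → 48/63 = 0.76190
  bearing: TP=7, FP=3+3+2=8, FN=5+0+3=8 → 14/30 = 0.46667
  imbalance: TP=18, FP=2+2+3=7, FN=0+3+2=5 → 36/48 = 0.75000
Macro-F1 score = mean = (0.58537 + 0.76190 + 0.46667 + 0.75000) / 4 = 0.6410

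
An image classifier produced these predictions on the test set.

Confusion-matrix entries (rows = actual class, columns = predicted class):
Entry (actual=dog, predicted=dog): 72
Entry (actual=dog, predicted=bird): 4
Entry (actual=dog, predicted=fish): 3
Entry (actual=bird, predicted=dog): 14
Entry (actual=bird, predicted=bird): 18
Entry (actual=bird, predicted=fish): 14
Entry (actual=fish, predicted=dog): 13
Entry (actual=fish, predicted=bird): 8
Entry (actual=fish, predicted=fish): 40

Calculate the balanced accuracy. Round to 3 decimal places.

Balanced accuracy = mean of per-class recall.
  dog: recall = 72/79 = 0.9114
  bird: recall = 18/46 = 0.3913
  fish: recall = 40/61 = 0.6557
Mean = (0.9114 + 0.3913 + 0.6557) / 3 = 0.653

0.653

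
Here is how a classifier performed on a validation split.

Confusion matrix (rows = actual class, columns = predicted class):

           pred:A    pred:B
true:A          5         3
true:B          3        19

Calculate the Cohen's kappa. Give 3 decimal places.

0.489

Observed agreement pₒ = trace/N = 24/30 = 0.8000
Expected agreement pₑ = Σ (rowᵢ·colᵢ)/N² = (8·8 + 22·22)/30² = 0.6089
κ = (pₒ − pₑ)/(1 − pₑ) = (0.8000 − 0.6089)/(1 − 0.6089) = 0.489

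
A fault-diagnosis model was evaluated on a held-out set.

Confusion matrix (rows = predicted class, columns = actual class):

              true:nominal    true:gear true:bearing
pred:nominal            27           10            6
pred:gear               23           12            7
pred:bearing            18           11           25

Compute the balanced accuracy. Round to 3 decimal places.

Balanced accuracy = mean of per-class recall.
  nominal: recall = 27/68 = 0.3971
  gear: recall = 12/33 = 0.3636
  bearing: recall = 25/38 = 0.6579
Mean = (0.3971 + 0.3636 + 0.6579) / 3 = 0.473

0.473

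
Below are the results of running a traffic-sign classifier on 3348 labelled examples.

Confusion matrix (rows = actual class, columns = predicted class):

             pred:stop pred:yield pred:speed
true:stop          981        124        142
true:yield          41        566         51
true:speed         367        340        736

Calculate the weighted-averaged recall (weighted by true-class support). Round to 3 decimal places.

Per-class recall (TP/(TP+FN)):
  stop: TP=981, FN=124+142=266 → 981/1247 = 0.7867
  yield: TP=566, FN=41+51=92 → 566/658 = 0.8602
  speed: TP=736, FN=367+340=707 → 736/1443 = 0.5100
Weighted-recall = Σ (supportᵢ/N)·recallᵢ with N=3348: (1247/3348)·0.7867 + (658/3348)·0.8602 + (1443/3348)·0.5100 = 0.682

0.682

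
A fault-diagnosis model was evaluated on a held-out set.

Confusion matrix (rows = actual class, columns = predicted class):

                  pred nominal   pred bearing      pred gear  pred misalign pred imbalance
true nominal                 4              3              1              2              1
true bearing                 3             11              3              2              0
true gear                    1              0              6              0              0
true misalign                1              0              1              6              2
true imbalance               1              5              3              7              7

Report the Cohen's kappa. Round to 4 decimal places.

0.3589

Observed agreement pₒ = trace/N = 34/70 = 0.48571
Expected agreement pₑ = Σ (rowᵢ·colᵢ)/N² = (11·10 + 19·19 + 7·14 + 10·17 + 23·10)/70² = 0.19776
κ = (pₒ − pₑ)/(1 − pₑ) = (0.48571 − 0.19776)/(1 − 0.19776) = 0.3589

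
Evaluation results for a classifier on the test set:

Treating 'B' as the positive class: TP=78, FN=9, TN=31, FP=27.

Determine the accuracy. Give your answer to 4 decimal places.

Accuracy = (TP+TN)/N = (78+31)/145 = 0.7517

0.7517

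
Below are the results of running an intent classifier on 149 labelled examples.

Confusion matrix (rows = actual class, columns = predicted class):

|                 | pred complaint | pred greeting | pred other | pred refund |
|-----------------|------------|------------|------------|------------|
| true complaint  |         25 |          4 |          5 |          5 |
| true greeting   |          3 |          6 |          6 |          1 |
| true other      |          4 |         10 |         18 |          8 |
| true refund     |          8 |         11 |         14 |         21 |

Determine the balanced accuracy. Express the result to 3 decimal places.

0.464

Balanced accuracy = mean of per-class recall.
  complaint: recall = 25/39 = 0.6410
  greeting: recall = 6/16 = 0.3750
  other: recall = 18/40 = 0.4500
  refund: recall = 21/54 = 0.3889
Mean = (0.6410 + 0.3750 + 0.4500 + 0.3889) / 4 = 0.464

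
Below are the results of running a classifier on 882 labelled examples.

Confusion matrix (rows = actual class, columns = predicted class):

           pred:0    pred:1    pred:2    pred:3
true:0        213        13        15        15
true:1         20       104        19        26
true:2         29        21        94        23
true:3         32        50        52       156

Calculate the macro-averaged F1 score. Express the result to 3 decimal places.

Per-class F1 score (2·TP/(2·TP+FP+FN)):
  0: TP=213, FP=20+29+32=81, FN=13+15+15=43 → 426/550 = 0.7745
  1: TP=104, FP=13+21+50=84, FN=20+19+26=65 → 208/357 = 0.5826
  2: TP=94, FP=15+19+52=86, FN=29+21+23=73 → 188/347 = 0.5418
  3: TP=156, FP=15+26+23=64, FN=32+50+52=134 → 312/510 = 0.6118
Macro-F1 score = mean = (0.7745 + 0.5826 + 0.5418 + 0.6118) / 4 = 0.628

0.628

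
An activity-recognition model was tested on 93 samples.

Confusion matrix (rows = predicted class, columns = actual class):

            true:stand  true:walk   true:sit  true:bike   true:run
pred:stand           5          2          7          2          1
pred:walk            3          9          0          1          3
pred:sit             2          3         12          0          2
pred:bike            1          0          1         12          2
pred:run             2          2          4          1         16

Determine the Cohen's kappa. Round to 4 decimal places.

0.4713

Observed agreement pₒ = trace/N = 54/93 = 0.58065
Expected agreement pₑ = Σ (rowᵢ·colᵢ)/N² = (13·17 + 16·16 + 24·19 + 16·16 + 24·25)/93² = 0.20684
κ = (pₒ − pₑ)/(1 − pₑ) = (0.58065 − 0.20684)/(1 − 0.20684) = 0.4713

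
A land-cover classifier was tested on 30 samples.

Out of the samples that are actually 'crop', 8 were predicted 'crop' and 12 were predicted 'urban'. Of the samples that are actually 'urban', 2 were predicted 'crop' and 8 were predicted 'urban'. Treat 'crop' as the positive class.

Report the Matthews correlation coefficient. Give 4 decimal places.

0.2000

MCC = (TP·TN − FP·FN) / √((TP+FP)(TP+FN)(TN+FP)(TN+FN))
Numerator = 8·8 − 2·12 = 40
Denominator = √(10·20·10·20) = √40000 = 200.0000
MCC = 40 / 200.0000 = 0.2000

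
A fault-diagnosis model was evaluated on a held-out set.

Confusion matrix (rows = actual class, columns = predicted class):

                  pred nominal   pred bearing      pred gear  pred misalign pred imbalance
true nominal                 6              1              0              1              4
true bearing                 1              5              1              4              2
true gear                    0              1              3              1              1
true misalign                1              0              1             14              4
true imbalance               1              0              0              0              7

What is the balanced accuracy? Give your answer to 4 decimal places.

0.5919

Balanced accuracy = mean of per-class recall.
  nominal: recall = 6/12 = 0.50000
  bearing: recall = 5/13 = 0.38462
  gear: recall = 3/6 = 0.50000
  misalign: recall = 14/20 = 0.70000
  imbalance: recall = 7/8 = 0.87500
Mean = (0.50000 + 0.38462 + 0.50000 + 0.70000 + 0.87500) / 5 = 0.5919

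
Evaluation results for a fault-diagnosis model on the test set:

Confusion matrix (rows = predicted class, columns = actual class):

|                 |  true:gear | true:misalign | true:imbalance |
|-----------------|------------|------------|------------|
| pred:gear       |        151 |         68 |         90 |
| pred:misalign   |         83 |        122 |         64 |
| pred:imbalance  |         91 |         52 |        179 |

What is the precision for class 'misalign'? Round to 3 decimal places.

0.454

precision = TP/(TP+FP).
misalign: TP=122, FP=83+64=147 → 122/269 = 0.4535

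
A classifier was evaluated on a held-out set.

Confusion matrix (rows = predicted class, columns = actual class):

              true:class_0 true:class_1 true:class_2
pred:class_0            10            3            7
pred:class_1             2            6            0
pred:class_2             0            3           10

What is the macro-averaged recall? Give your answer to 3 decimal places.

0.641

Per-class recall (TP/(TP+FN)):
  class_0: TP=10, FN=2+0=2 → 10/12 = 0.8333
  class_1: TP=6, FN=3+3=6 → 6/12 = 0.5000
  class_2: TP=10, FN=7+0=7 → 10/17 = 0.5882
Macro-recall = mean = (0.8333 + 0.5000 + 0.5882) / 3 = 0.641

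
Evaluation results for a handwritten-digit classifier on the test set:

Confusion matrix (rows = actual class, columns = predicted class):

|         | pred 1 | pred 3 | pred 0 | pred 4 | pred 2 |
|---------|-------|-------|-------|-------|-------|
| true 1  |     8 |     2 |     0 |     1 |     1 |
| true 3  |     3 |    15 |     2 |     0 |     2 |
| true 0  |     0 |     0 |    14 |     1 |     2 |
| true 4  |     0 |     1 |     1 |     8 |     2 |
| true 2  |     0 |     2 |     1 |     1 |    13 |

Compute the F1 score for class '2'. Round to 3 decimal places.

0.703

One-vs-rest for '2': TP = diagonal; FP = other classes predicted '2'; FN = '2' predicted as other.
F1 score = 2·TP/(2·TP+FP+FN).
2: TP=13, FP=1+2+2+2=7, FN=0+2+1+1=4 → 26/37 = 0.7027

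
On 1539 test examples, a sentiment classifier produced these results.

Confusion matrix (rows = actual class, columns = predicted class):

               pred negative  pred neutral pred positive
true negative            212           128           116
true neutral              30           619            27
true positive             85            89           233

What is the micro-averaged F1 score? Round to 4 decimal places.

0.6914

Micro-averaging pools counts across classes: ΣTP=1064, ΣFP=475, ΣFN=475.
Micro-F1 score = 2·TP/(2·TP+FP+FN) on pooled counts = 0.6914 (equals overall accuracy in single-label multiclass).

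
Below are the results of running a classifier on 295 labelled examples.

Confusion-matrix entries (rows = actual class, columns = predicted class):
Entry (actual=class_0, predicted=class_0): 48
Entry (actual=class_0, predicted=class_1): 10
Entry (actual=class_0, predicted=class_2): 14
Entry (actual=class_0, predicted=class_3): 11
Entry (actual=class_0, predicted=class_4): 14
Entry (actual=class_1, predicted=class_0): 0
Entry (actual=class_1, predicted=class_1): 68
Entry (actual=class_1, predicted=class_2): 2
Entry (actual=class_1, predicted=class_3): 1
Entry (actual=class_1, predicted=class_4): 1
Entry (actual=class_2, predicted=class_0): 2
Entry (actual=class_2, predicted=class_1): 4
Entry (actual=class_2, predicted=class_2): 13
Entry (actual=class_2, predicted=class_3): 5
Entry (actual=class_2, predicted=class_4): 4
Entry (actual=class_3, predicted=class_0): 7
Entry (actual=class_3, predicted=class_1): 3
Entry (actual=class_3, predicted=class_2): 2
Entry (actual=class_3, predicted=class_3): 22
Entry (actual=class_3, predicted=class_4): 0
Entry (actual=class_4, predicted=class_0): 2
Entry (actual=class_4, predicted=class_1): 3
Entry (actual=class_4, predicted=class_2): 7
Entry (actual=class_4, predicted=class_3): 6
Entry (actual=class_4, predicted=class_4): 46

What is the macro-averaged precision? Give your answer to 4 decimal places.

0.6250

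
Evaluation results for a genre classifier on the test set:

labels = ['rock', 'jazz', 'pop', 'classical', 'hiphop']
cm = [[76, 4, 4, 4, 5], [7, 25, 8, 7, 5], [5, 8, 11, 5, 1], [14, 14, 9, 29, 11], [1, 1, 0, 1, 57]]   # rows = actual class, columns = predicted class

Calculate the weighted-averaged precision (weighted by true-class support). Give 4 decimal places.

0.6275

Per-class precision (TP/(TP+FP)):
  rock: TP=76, FP=7+5+14+1=27 → 76/103 = 0.73786
  jazz: TP=25, FP=4+8+14+1=27 → 25/52 = 0.48077
  pop: TP=11, FP=4+8+9+0=21 → 11/32 = 0.34375
  classical: TP=29, FP=4+7+5+1=17 → 29/46 = 0.63043
  hiphop: TP=57, FP=5+5+1+11=22 → 57/79 = 0.72152
Weighted-precision = Σ (supportᵢ/N)·precisionᵢ with N=312: (93/312)·0.73786 + (52/312)·0.48077 + (30/312)·0.34375 + (77/312)·0.63043 + (60/312)·0.72152 = 0.6275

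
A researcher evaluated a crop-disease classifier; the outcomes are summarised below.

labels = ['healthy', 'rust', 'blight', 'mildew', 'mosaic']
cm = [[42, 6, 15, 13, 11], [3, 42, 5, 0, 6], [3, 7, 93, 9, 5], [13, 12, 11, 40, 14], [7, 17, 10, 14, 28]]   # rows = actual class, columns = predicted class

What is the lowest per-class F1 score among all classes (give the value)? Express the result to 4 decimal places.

Per-class F1 score (2·TP/(2·TP+FP+FN)):
  healthy: TP=42, FP=3+3+13+7=26, FN=6+15+13+11=45 → 84/155 = 0.54194
  rust: TP=42, FP=6+7+12+17=42, FN=3+5+0+6=14 → 84/140 = 0.60000
  blight: TP=93, FP=15+5+11+10=41, FN=3+7+9+5=24 → 186/251 = 0.74104
  mildew: TP=40, FP=13+0+9+14=36, FN=13+12+11+14=50 → 80/166 = 0.48193
  mosaic: TP=28, FP=11+6+5+14=36, FN=7+17+10+14=48 → 56/140 = 0.40000
Lowest is class 'mosaic' with F1 score = 0.4000.

0.4000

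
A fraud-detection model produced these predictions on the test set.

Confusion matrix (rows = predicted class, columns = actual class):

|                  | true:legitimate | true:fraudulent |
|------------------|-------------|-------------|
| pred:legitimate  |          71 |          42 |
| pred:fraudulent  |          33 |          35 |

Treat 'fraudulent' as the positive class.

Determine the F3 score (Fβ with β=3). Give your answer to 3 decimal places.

Fβ = (1+β²)·TP / ((1+β²)·TP + β²·FN + FP), with β²=9
= 10·35 / (10·35 + 9·42 + 33) = 0.460

0.460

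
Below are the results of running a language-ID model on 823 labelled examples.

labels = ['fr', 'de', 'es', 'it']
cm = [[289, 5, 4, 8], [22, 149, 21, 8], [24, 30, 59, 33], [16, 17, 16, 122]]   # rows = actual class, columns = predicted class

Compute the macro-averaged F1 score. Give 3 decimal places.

Per-class F1 score (2·TP/(2·TP+FP+FN)):
  fr: TP=289, FP=22+24+16=62, FN=5+4+8=17 → 578/657 = 0.8798
  de: TP=149, FP=5+30+17=52, FN=22+21+8=51 → 298/401 = 0.7431
  es: TP=59, FP=4+21+16=41, FN=24+30+33=87 → 118/246 = 0.4797
  it: TP=122, FP=8+8+33=49, FN=16+17+16=49 → 244/342 = 0.7135
Macro-F1 score = mean = (0.8798 + 0.7431 + 0.4797 + 0.7135) / 4 = 0.704

0.704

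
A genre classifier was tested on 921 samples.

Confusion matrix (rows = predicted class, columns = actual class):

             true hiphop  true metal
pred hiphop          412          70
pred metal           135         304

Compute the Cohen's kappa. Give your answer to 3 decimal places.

0.551

Observed agreement pₒ = trace/N = 716/921 = 0.7774
Expected agreement pₑ = Σ (rowᵢ·colᵢ)/N² = (547·482 + 374·439)/921² = 0.5044
κ = (pₒ − pₑ)/(1 − pₑ) = (0.7774 − 0.5044)/(1 − 0.5044) = 0.551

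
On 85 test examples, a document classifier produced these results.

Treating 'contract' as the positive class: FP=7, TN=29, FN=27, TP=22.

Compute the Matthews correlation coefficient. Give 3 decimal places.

0.265

MCC = (TP·TN − FP·FN) / √((TP+FP)(TP+FN)(TN+FP)(TN+FN))
Numerator = 22·29 − 7·27 = 449
Denominator = √(29·49·36·56) = √2864736 = 1692.5531
MCC = 449 / 1692.5531 = 0.265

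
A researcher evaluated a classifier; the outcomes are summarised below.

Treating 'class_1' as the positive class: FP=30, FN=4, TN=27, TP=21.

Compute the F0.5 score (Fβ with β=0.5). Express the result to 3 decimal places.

0.459

Fβ = (1+β²)·TP / ((1+β²)·TP + β²·FN + FP), with β²=1/4
= 1.25·21 / (1.25·21 + 0.25·4 + 30) = 0.459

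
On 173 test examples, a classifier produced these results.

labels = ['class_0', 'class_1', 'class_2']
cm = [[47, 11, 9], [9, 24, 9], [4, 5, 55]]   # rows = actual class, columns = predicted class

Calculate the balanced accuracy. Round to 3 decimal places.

0.711

Balanced accuracy = mean of per-class recall.
  class_0: recall = 47/67 = 0.7015
  class_1: recall = 24/42 = 0.5714
  class_2: recall = 55/64 = 0.8594
Mean = (0.7015 + 0.5714 + 0.8594) / 3 = 0.711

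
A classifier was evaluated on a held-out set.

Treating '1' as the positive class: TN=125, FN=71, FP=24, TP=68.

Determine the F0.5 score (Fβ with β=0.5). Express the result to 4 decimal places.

0.6706

Fβ = (1+β²)·TP / ((1+β²)·TP + β²·FN + FP), with β²=1/4
= 1.25·68 / (1.25·68 + 0.25·71 + 24) = 0.6706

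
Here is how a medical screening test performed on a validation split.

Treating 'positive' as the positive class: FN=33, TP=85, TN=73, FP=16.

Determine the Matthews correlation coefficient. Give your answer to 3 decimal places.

MCC = (TP·TN − FP·FN) / √((TP+FP)(TP+FN)(TN+FP)(TN+FN))
Numerator = 85·73 − 16·33 = 5677
Denominator = √(101·118·89·106) = √112434412 = 10603.5094
MCC = 5677 / 10603.5094 = 0.535

0.535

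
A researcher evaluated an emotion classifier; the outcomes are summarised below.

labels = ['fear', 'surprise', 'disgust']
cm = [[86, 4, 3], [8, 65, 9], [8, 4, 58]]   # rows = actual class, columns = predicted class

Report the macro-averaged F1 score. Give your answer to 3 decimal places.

Per-class F1 score (2·TP/(2·TP+FP+FN)):
  fear: TP=86, FP=8+8=16, FN=4+3=7 → 172/195 = 0.8821
  surprise: TP=65, FP=4+4=8, FN=8+9=17 → 130/155 = 0.8387
  disgust: TP=58, FP=3+9=12, FN=8+4=12 → 116/140 = 0.8286
Macro-F1 score = mean = (0.8821 + 0.8387 + 0.8286) / 3 = 0.850

0.850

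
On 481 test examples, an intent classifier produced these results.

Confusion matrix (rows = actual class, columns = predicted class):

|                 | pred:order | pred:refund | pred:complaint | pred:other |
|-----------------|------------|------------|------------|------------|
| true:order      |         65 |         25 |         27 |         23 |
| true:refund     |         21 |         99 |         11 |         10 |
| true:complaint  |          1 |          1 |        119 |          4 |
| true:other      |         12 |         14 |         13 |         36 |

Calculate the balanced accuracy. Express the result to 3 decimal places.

0.650

Balanced accuracy = mean of per-class recall.
  order: recall = 65/140 = 0.4643
  refund: recall = 99/141 = 0.7021
  complaint: recall = 119/125 = 0.9520
  other: recall = 36/75 = 0.4800
Mean = (0.4643 + 0.7021 + 0.9520 + 0.4800) / 4 = 0.650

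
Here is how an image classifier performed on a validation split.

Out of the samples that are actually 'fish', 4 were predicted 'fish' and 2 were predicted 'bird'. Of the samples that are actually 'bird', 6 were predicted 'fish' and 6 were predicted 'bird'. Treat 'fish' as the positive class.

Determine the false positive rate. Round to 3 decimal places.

0.500

FPR = FP/(FP+TN) = 6/(6+6) = 0.500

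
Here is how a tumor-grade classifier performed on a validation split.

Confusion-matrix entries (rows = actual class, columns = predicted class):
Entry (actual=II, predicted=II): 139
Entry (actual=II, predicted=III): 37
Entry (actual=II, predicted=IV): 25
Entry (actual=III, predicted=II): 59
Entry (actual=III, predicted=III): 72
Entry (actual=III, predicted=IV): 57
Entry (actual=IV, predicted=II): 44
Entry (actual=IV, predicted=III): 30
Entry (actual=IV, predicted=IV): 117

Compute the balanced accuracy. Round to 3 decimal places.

0.562

Balanced accuracy = mean of per-class recall.
  II: recall = 139/201 = 0.6915
  III: recall = 72/188 = 0.3830
  IV: recall = 117/191 = 0.6126
Mean = (0.6915 + 0.3830 + 0.6126) / 3 = 0.562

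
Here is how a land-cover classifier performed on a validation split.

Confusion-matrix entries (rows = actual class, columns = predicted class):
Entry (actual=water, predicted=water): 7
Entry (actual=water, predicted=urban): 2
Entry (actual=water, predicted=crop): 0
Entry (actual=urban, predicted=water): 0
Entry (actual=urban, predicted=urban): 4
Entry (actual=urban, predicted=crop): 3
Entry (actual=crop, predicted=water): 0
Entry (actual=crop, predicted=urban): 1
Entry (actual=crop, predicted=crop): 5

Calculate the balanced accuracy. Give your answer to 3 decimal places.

Balanced accuracy = mean of per-class recall.
  water: recall = 7/9 = 0.7778
  urban: recall = 4/7 = 0.5714
  crop: recall = 5/6 = 0.8333
Mean = (0.7778 + 0.5714 + 0.8333) / 3 = 0.728

0.728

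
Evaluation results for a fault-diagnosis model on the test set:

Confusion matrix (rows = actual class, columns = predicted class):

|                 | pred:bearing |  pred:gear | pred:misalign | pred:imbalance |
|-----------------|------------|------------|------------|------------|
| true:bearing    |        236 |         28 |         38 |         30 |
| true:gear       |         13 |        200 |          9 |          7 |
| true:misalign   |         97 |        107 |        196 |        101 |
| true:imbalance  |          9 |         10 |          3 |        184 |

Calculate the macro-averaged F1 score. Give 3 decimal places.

0.651

Per-class F1 score (2·TP/(2·TP+FP+FN)):
  bearing: TP=236, FP=13+97+9=119, FN=28+38+30=96 → 472/687 = 0.6870
  gear: TP=200, FP=28+107+10=145, FN=13+9+7=29 → 400/574 = 0.6969
  misalign: TP=196, FP=38+9+3=50, FN=97+107+101=305 → 392/747 = 0.5248
  imbalance: TP=184, FP=30+7+101=138, FN=9+10+3=22 → 368/528 = 0.6970
Macro-F1 score = mean = (0.6870 + 0.6969 + 0.5248 + 0.6970) / 4 = 0.651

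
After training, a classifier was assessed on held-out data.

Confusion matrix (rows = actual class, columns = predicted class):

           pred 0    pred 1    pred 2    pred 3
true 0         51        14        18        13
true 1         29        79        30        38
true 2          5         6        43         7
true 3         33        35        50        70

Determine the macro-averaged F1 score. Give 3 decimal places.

0.464

Per-class F1 score (2·TP/(2·TP+FP+FN)):
  0: TP=51, FP=29+5+33=67, FN=14+18+13=45 → 102/214 = 0.4766
  1: TP=79, FP=14+6+35=55, FN=29+30+38=97 → 158/310 = 0.5097
  2: TP=43, FP=18+30+50=98, FN=5+6+7=18 → 86/202 = 0.4257
  3: TP=70, FP=13+38+7=58, FN=33+35+50=118 → 140/316 = 0.4430
Macro-F1 score = mean = (0.4766 + 0.5097 + 0.4257 + 0.4430) / 4 = 0.464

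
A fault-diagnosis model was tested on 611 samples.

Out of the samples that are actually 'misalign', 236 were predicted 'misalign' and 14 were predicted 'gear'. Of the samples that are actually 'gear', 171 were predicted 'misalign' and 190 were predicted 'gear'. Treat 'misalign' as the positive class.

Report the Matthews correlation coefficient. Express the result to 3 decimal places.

MCC = (TP·TN − FP·FN) / √((TP+FP)(TP+FN)(TN+FP)(TN+FN))
Numerator = 236·190 − 171·14 = 42446
Denominator = √(407·250·361·204) = √7493277000 = 86563.7164
MCC = 42446 / 86563.7164 = 0.490

0.490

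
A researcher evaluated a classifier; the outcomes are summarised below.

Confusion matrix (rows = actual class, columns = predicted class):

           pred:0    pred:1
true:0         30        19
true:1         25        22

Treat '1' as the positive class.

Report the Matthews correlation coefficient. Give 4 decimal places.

0.0812

MCC = (TP·TN − FP·FN) / √((TP+FP)(TP+FN)(TN+FP)(TN+FN))
Numerator = 22·30 − 19·25 = 185
Denominator = √(41·47·49·55) = √5193265 = 2278.8736
MCC = 185 / 2278.8736 = 0.0812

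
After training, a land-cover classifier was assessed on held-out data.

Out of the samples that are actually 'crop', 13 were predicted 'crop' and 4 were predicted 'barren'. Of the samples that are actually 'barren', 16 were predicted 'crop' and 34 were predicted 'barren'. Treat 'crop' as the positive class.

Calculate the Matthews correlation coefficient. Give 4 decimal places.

MCC = (TP·TN − FP·FN) / √((TP+FP)(TP+FN)(TN+FP)(TN+FN))
Numerator = 13·34 − 16·4 = 378
Denominator = √(29·17·50·38) = √936700 = 967.8326
MCC = 378 / 967.8326 = 0.3906

0.3906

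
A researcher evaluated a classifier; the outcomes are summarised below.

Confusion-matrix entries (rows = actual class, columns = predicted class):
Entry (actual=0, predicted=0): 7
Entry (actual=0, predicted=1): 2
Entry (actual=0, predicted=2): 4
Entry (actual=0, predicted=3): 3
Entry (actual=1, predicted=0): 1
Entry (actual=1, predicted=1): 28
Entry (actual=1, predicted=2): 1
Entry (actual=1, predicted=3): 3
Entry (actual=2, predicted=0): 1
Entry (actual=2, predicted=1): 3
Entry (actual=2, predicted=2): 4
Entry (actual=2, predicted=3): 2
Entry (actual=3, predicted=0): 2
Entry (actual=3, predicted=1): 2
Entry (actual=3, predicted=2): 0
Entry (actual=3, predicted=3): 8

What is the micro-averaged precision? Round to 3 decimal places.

0.662

Micro-averaging pools counts across classes: ΣTP=47, ΣFP=24, ΣFN=24.
Micro-precision = TP/(TP+FP) on pooled counts = 0.662 (equals overall accuracy in single-label multiclass).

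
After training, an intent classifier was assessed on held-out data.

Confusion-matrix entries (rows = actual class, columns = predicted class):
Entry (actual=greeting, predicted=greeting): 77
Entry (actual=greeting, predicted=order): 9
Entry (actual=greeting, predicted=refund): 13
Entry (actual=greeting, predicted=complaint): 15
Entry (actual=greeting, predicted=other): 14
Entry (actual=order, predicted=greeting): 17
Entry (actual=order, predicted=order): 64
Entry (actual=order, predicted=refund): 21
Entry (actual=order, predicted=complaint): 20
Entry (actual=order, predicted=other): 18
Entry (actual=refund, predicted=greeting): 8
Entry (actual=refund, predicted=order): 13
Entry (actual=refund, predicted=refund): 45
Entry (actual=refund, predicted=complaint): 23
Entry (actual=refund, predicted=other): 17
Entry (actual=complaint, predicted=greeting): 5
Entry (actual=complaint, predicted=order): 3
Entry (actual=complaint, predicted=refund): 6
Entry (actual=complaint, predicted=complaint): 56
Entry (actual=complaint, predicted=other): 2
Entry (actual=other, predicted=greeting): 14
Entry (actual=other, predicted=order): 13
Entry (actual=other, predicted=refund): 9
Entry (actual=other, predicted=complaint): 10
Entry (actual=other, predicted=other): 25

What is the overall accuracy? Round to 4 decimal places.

0.5164

Accuracy = trace / total = (77+64+45+56+25=267) / 517 = 267/517 = 0.5164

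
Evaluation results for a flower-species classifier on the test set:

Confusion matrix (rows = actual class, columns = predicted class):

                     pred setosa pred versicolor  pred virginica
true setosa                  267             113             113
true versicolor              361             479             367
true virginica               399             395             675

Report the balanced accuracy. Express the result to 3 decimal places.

0.466

Balanced accuracy = mean of per-class recall.
  setosa: recall = 267/493 = 0.5416
  versicolor: recall = 479/1207 = 0.3969
  virginica: recall = 675/1469 = 0.4595
Mean = (0.5416 + 0.3969 + 0.4595) / 3 = 0.466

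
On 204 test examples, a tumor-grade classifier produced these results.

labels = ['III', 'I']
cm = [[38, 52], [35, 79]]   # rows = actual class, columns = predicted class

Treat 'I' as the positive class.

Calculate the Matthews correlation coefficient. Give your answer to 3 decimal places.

MCC = (TP·TN − FP·FN) / √((TP+FP)(TP+FN)(TN+FP)(TN+FN))
Numerator = 79·38 − 52·35 = 1182
Denominator = √(131·114·90·73) = √98116380 = 9905.3713
MCC = 1182 / 9905.3713 = 0.119

0.119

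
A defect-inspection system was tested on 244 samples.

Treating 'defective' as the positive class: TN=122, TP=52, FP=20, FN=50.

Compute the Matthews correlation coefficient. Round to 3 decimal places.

0.399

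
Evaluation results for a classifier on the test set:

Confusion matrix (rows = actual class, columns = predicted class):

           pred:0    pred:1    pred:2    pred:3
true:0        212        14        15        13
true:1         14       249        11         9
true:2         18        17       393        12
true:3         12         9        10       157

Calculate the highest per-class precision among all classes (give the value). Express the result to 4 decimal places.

Per-class precision (TP/(TP+FP)):
  0: TP=212, FP=14+18+12=44 → 212/256 = 0.82813
  1: TP=249, FP=14+17+9=40 → 249/289 = 0.86159
  2: TP=393, FP=15+11+10=36 → 393/429 = 0.91608
  3: TP=157, FP=13+9+12=34 → 157/191 = 0.82199
Highest is class '2' with precision = 0.9161.

0.9161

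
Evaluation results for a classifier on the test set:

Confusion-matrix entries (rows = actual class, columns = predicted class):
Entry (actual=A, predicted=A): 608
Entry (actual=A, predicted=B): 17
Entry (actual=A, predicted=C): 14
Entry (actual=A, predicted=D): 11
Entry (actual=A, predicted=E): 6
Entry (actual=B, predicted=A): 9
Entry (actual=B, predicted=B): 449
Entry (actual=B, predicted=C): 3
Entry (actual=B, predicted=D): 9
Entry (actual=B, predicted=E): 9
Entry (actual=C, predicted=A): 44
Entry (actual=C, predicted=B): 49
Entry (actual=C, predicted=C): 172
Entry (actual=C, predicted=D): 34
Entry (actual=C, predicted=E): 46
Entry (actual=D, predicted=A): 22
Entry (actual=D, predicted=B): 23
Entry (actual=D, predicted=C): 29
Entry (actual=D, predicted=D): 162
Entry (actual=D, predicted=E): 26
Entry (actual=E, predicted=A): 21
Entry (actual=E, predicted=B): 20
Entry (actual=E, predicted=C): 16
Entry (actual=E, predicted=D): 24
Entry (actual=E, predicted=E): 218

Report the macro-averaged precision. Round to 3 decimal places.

0.759

Per-class precision (TP/(TP+FP)):
  A: TP=608, FP=9+44+22+21=96 → 608/704 = 0.8636
  B: TP=449, FP=17+49+23+20=109 → 449/558 = 0.8047
  C: TP=172, FP=14+3+29+16=62 → 172/234 = 0.7350
  D: TP=162, FP=11+9+34+24=78 → 162/240 = 0.6750
  E: TP=218, FP=6+9+46+26=87 → 218/305 = 0.7148
Macro-precision = mean = (0.8636 + 0.8047 + 0.7350 + 0.6750 + 0.7148) / 5 = 0.759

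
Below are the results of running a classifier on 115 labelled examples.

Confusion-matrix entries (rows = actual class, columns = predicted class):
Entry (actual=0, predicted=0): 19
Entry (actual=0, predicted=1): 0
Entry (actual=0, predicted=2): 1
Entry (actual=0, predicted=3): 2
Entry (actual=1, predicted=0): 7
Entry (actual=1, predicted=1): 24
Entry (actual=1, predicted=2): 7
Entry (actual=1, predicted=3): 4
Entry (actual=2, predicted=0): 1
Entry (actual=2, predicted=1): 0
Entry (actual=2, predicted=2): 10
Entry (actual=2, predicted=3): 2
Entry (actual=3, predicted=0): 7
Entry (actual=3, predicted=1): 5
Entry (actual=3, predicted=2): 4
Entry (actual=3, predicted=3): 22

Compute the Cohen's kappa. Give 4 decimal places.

Observed agreement pₒ = trace/N = 75/115 = 0.65217
Expected agreement pₑ = Σ (rowᵢ·colᵢ)/N² = (22·34 + 42·29 + 13·22 + 38·30)/115² = 0.25648
κ = (pₒ − pₑ)/(1 − pₑ) = (0.65217 − 0.25648)/(1 − 0.25648) = 0.5322

0.5322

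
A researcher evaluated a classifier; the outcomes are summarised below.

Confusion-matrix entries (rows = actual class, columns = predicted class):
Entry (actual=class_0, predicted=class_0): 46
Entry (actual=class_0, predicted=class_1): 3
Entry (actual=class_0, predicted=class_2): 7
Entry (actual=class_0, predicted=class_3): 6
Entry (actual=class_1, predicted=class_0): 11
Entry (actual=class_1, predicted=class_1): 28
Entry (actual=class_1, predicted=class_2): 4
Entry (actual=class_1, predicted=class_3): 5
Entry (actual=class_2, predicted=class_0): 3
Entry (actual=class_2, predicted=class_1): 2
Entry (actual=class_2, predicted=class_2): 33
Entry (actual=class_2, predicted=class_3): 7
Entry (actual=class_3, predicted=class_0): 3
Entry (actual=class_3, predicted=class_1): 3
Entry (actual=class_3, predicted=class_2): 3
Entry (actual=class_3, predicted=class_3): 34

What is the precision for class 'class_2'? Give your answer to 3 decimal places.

Treat 'class_2' as positive and all other classes as negative.
precision = TP/(TP+FP).
class_2: TP=33, FP=7+4+3=14 → 33/47 = 0.7021

0.702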